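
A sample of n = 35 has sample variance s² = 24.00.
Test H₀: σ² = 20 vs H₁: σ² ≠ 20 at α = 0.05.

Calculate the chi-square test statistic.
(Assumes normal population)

Answer: χ² = 40.8000, fail to reject H₀

Derivation:
df = n - 1 = 34
χ² = (n-1)s²/σ₀² = 34×24.00/20 = 40.8000
Critical values: χ²_{0.975,34} = 19.806, χ²_{0.025,34} = 51.966
Rejection region: χ² < 19.806 or χ² > 51.966
Decision: fail to reject H₀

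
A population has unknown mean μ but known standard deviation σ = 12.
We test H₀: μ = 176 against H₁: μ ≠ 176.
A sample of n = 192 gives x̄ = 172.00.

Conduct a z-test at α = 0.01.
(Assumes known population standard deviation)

Standard error: SE = σ/√n = 12/√192 = 0.8660
z-statistic: z = (x̄ - μ₀)/SE = (172.00 - 176)/0.8660 = -4.6189
Critical value: ±2.576
p-value < 0.0001
Decision: reject H₀

Answer: z = -4.6189, reject H₀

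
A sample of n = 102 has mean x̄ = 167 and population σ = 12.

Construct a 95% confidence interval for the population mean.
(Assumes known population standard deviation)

Confidence level: 95%, α = 0.05
z_0.025 = 1.960
SE = σ/√n = 12/√102 = 1.1882
Margin of error = 1.960 × 1.1882 = 2.3289
CI: x̄ ± margin = 167 ± 2.3289
CI: (164.6711, 169.3289)

Answer: (164.6711, 169.3289)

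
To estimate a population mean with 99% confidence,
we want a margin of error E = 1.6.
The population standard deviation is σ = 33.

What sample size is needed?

z_0.005 = 2.576
n = (z×σ/E)² = (2.576×33/1.6)²
n = 2822.7969
Round up: n = 2823

Answer: n = 2823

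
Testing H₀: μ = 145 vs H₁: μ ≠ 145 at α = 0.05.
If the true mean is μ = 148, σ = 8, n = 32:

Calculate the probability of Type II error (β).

Answer: β ≈ 0.4359

Derivation:
SE = σ/√n = 8/√32 = 1.4142
Critical values: μ₀ ± z_0.025×SE = 145 ± 1.960×1.4142
Acceptance region: (142.2282, 147.7718)
Under H₁ (μ = 148): z_high = (147.7718 - 148)/1.4142 = -0.1614, z_low = (142.2282 - 148)/1.4142 = -4.0813
β = P(not reject | H₁) = Φ(-0.1614) - Φ(-4.0813) ≈ 0.4359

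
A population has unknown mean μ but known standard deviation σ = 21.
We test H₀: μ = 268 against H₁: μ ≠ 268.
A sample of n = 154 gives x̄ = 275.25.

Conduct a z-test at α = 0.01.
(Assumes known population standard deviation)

Standard error: SE = σ/√n = 21/√154 = 1.6922
z-statistic: z = (x̄ - μ₀)/SE = (275.25 - 268)/1.6922 = 4.2844
Critical value: ±2.576
p-value < 0.0001
Decision: reject H₀

Answer: z = 4.2844, reject H₀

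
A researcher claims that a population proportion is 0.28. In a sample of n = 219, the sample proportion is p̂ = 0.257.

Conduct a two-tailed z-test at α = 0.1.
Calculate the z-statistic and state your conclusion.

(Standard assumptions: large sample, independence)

Answer: z = -0.7581, fail to reject H₀

Derivation:
H₀: p = 0.28, H₁: p ≠ 0.28
Standard error: SE = √(p₀(1-p₀)/n) = √(0.28×0.72/219) = 0.030341
z-statistic: z = (p̂ - p₀)/SE = (0.257 - 0.28)/0.030341 = -0.7581
Critical value: z_0.05 = ±1.645
p-value = 0.4484
Decision: fail to reject H₀ at α = 0.1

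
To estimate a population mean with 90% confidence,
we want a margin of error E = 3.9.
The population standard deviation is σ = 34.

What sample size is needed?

z_0.05 = 1.645
n = (z×σ/E)² = (1.645×34/3.9)²
n = 205.6650
Round up: n = 206

Answer: n = 206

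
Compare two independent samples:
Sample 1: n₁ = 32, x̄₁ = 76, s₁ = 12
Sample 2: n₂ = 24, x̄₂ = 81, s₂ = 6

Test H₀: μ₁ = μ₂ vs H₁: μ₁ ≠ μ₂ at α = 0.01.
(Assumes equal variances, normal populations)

Pooled variance: s²_p = [31×12² + 23×6²]/(54) = 98.0000
s_p = 9.8995
SE = s_p×√(1/n₁ + 1/n₂) = 9.8995×√(1/32 + 1/24) = 2.6732
t = (x̄₁ - x̄₂)/SE = (76 - 81)/2.6732 = -1.8704
df = 54, t-critical = ±2.670
Decision: fail to reject H₀

Answer: t = -1.8704, fail to reject H₀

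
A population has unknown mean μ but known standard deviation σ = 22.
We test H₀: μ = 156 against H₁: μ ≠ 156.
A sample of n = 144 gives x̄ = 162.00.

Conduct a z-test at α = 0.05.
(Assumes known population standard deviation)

Answer: z = 3.2728, reject H₀

Derivation:
Standard error: SE = σ/√n = 22/√144 = 1.8333
z-statistic: z = (x̄ - μ₀)/SE = (162.00 - 156)/1.8333 = 3.2728
Critical value: ±1.960
p-value = 0.0011
Decision: reject H₀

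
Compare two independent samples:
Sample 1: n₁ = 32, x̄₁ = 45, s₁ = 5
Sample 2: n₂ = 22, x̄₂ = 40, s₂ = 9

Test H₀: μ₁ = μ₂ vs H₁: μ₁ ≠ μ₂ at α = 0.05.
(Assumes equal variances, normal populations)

Answer: t = 2.6163, reject H₀

Derivation:
Pooled variance: s²_p = [31×5² + 21×9²]/(52) = 47.6154
s_p = 6.9004
SE = s_p×√(1/n₁ + 1/n₂) = 6.9004×√(1/32 + 1/22) = 1.9111
t = (x̄₁ - x̄₂)/SE = (45 - 40)/1.9111 = 2.6163
df = 52, t-critical = ±2.007
Decision: reject H₀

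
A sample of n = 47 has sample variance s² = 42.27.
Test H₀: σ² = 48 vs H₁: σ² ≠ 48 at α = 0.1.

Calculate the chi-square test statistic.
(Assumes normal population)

Answer: χ² = 40.5087, fail to reject H₀

Derivation:
df = n - 1 = 46
χ² = (n-1)s²/σ₀² = 46×42.27/48 = 40.5087
Critical values: χ²_{0.95,46} = 31.439, χ²_{0.05,46} = 62.830
Rejection region: χ² < 31.439 or χ² > 62.830
Decision: fail to reject H₀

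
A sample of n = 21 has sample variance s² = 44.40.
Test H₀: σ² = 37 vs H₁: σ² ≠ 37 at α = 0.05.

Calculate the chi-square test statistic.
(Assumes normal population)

df = n - 1 = 20
χ² = (n-1)s²/σ₀² = 20×44.40/37 = 24.0000
Critical values: χ²_{0.975,20} = 9.591, χ²_{0.025,20} = 34.170
Rejection region: χ² < 9.591 or χ² > 34.170
Decision: fail to reject H₀

Answer: χ² = 24.0000, fail to reject H₀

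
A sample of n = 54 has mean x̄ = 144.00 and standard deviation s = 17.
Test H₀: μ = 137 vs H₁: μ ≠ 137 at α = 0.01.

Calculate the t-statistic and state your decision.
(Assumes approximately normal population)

df = n - 1 = 53
SE = s/√n = 17/√54 = 2.3134
t = (x̄ - μ₀)/SE = (144.00 - 137)/2.3134 = 3.0258
Critical value: t_{0.005,53} = ±2.672
p-value ≈ 0.0038
Decision: reject H₀

Answer: t = 3.0258, reject H₀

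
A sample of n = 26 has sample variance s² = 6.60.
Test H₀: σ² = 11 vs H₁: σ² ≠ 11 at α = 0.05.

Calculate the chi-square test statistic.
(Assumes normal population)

Answer: χ² = 15.0000, fail to reject H₀

Derivation:
df = n - 1 = 25
χ² = (n-1)s²/σ₀² = 25×6.60/11 = 15.0000
Critical values: χ²_{0.975,25} = 13.120, χ²_{0.025,25} = 40.646
Rejection region: χ² < 13.120 or χ² > 40.646
Decision: fail to reject H₀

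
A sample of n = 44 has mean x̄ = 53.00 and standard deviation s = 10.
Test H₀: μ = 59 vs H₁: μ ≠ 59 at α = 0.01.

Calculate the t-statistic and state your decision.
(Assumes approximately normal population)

df = n - 1 = 43
SE = s/√n = 10/√44 = 1.5076
t = (x̄ - μ₀)/SE = (53.00 - 59)/1.5076 = -3.9798
Critical value: t_{0.005,43} = ±2.695
p-value ≈ 0.0003
Decision: reject H₀

Answer: t = -3.9798, reject H₀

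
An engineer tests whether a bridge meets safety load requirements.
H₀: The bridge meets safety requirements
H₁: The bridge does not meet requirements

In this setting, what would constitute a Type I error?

Type I error: rejecting H₀ when it is actually true (false positive).
Type II error: failing to reject H₀ when H₁ is actually true (false negative).

Answer: Unnecessarily closing a safe bridge for repairs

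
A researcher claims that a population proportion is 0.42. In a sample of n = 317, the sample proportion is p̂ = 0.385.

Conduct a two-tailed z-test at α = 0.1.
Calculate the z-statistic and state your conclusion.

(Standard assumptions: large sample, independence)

Answer: z = -1.2626, fail to reject H₀

Derivation:
H₀: p = 0.42, H₁: p ≠ 0.42
Standard error: SE = √(p₀(1-p₀)/n) = √(0.42×0.58/317) = 0.027721
z-statistic: z = (p̂ - p₀)/SE = (0.385 - 0.42)/0.027721 = -1.2626
Critical value: z_0.05 = ±1.645
p-value = 0.2067
Decision: fail to reject H₀ at α = 0.1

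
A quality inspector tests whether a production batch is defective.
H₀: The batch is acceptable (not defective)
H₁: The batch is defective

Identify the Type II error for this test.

Answer: Shipping a defective batch to customers

Derivation:
Type I error: rejecting H₀ when it is actually true (false positive).
Type II error: failing to reject H₀ when H₁ is actually true (false negative).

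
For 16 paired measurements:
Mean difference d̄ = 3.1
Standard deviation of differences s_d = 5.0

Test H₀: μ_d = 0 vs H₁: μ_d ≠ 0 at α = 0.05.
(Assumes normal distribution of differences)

Answer: t = 2.4800, reject H₀

Derivation:
df = n - 1 = 15
SE = s_d/√n = 5.0/√16 = 1.2500
t = d̄/SE = 3.1/1.2500 = 2.4800
Critical value: t_{0.025,15} = ±2.131
p-value ≈ 0.0255
Decision: reject H₀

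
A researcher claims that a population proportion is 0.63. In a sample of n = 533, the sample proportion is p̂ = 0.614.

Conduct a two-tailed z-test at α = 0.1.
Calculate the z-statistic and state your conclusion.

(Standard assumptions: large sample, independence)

H₀: p = 0.63, H₁: p ≠ 0.63
Standard error: SE = √(p₀(1-p₀)/n) = √(0.63×0.37/533) = 0.020913
z-statistic: z = (p̂ - p₀)/SE = (0.614 - 0.63)/0.020913 = -0.7651
Critical value: z_0.05 = ±1.645
p-value = 0.4442
Decision: fail to reject H₀ at α = 0.1

Answer: z = -0.7651, fail to reject H₀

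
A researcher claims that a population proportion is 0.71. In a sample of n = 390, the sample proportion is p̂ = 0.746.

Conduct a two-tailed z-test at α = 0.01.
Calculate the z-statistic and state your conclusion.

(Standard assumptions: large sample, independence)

Answer: z = 1.5668, fail to reject H₀

Derivation:
H₀: p = 0.71, H₁: p ≠ 0.71
Standard error: SE = √(p₀(1-p₀)/n) = √(0.71×0.29/390) = 0.022977
z-statistic: z = (p̂ - p₀)/SE = (0.746 - 0.71)/0.022977 = 1.5668
Critical value: z_0.005 = ±2.576
p-value = 0.1172
Decision: fail to reject H₀ at α = 0.01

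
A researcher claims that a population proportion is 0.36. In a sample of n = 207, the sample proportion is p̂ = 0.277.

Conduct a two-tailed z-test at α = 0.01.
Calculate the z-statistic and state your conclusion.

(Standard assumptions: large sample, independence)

Answer: z = -2.4879, fail to reject H₀

Derivation:
H₀: p = 0.36, H₁: p ≠ 0.36
Standard error: SE = √(p₀(1-p₀)/n) = √(0.36×0.64/207) = 0.033362
z-statistic: z = (p̂ - p₀)/SE = (0.277 - 0.36)/0.033362 = -2.4879
Critical value: z_0.005 = ±2.576
p-value = 0.0128
Decision: fail to reject H₀ at α = 0.01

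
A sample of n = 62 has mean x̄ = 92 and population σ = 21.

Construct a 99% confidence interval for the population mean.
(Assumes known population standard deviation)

Answer: (85.1298, 98.8702)

Derivation:
Confidence level: 99%, α = 0.01
z_0.005 = 2.576
SE = σ/√n = 21/√62 = 2.6670
Margin of error = 2.576 × 2.6670 = 6.8702
CI: x̄ ± margin = 92 ± 6.8702
CI: (85.1298, 98.8702)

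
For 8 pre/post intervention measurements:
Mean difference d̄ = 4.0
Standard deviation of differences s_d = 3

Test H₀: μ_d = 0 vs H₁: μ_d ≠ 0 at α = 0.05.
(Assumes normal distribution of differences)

Answer: t = 3.7711, reject H₀

Derivation:
df = n - 1 = 7
SE = s_d/√n = 3/√8 = 1.0607
t = d̄/SE = 4.0/1.0607 = 3.7711
Critical value: t_{0.025,7} = ±2.365
p-value ≈ 0.0070
Decision: reject H₀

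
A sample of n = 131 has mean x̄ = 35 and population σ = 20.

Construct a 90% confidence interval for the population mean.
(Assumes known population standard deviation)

Answer: (32.1255, 37.8745)

Derivation:
Confidence level: 90%, α = 0.1
z_0.05 = 1.645
SE = σ/√n = 20/√131 = 1.7474
Margin of error = 1.645 × 1.7474 = 2.8745
CI: x̄ ± margin = 35 ± 2.8745
CI: (32.1255, 37.8745)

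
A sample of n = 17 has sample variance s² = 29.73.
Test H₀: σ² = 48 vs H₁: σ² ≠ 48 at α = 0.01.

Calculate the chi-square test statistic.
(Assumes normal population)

Answer: χ² = 9.9100, fail to reject H₀

Derivation:
df = n - 1 = 16
χ² = (n-1)s²/σ₀² = 16×29.73/48 = 9.9100
Critical values: χ²_{0.995,16} = 5.142, χ²_{0.005,16} = 34.267
Rejection region: χ² < 5.142 or χ² > 34.267
Decision: fail to reject H₀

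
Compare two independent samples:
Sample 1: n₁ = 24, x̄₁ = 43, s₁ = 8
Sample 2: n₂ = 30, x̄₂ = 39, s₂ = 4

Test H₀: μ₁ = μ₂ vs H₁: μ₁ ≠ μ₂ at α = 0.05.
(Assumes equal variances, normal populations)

Answer: t = 2.3938, reject H₀

Derivation:
Pooled variance: s²_p = [23×8² + 29×4²]/(52) = 37.2308
s_p = 6.1017
SE = s_p×√(1/n₁ + 1/n₂) = 6.1017×√(1/24 + 1/30) = 1.6710
t = (x̄₁ - x̄₂)/SE = (43 - 39)/1.6710 = 2.3938
df = 52, t-critical = ±2.007
Decision: reject H₀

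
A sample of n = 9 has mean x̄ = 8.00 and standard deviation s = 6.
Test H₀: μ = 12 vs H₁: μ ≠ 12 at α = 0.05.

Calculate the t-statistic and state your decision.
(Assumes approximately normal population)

Answer: t = -2.0000, fail to reject H₀

Derivation:
df = n - 1 = 8
SE = s/√n = 6/√9 = 2.0000
t = (x̄ - μ₀)/SE = (8.00 - 12)/2.0000 = -2.0000
Critical value: t_{0.025,8} = ±2.306
p-value ≈ 0.0805
Decision: fail to reject H₀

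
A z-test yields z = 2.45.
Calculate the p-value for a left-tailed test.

For z = 2.45:
p = P(Z < 2.45) = Φ(2.45) = 0.9929

Answer: p-value ≈ 0.9929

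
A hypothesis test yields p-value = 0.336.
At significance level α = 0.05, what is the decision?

Answer: fail to reject H₀

Derivation:
Compare p-value to α:
0.336 ≥ 0.05
Decision: fail to reject H₀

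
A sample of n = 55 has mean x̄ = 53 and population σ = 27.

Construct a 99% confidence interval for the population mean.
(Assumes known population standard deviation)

Confidence level: 99%, α = 0.01
z_0.005 = 2.576
SE = σ/√n = 27/√55 = 3.6407
Margin of error = 2.576 × 3.6407 = 9.3784
CI: x̄ ± margin = 53 ± 9.3784
CI: (43.6216, 62.3784)

Answer: (43.6216, 62.3784)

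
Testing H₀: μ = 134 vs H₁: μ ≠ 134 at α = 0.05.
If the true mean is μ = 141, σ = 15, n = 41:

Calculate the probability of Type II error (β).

SE = σ/√n = 15/√41 = 2.3426
Critical values: μ₀ ± z_0.025×SE = 134 ± 1.960×2.3426
Acceptance region: (129.4085, 138.5915)
Under H₁ (μ = 141): z_high = (138.5915 - 141)/2.3426 = -1.0281, z_low = (129.4085 - 141)/2.3426 = -4.9481
β = P(not reject | H₁) = Φ(-1.0281) - Φ(-4.9481) ≈ 0.1520

Answer: β ≈ 0.1520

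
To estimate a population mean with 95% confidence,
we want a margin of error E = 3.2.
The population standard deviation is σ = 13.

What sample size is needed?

Answer: n = 64

Derivation:
z_0.025 = 1.960
n = (z×σ/E)² = (1.960×13/3.2)²
n = 63.4014
Round up: n = 64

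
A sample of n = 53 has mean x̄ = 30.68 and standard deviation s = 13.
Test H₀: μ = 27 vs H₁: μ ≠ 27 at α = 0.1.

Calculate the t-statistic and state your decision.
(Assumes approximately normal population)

df = n - 1 = 52
SE = s/√n = 13/√53 = 1.7857
t = (x̄ - μ₀)/SE = (30.68 - 27)/1.7857 = 2.0608
Critical value: t_{0.05,52} = ±1.675
p-value ≈ 0.0443
Decision: reject H₀

Answer: t = 2.0608, reject H₀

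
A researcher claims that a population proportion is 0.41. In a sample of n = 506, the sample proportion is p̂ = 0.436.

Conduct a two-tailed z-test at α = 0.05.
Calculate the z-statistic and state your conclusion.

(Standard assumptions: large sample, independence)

H₀: p = 0.41, H₁: p ≠ 0.41
Standard error: SE = √(p₀(1-p₀)/n) = √(0.41×0.59/506) = 0.021865
z-statistic: z = (p̂ - p₀)/SE = (0.436 - 0.41)/0.021865 = 1.1891
Critical value: z_0.025 = ±1.960
p-value = 0.2344
Decision: fail to reject H₀ at α = 0.05

Answer: z = 1.1891, fail to reject H₀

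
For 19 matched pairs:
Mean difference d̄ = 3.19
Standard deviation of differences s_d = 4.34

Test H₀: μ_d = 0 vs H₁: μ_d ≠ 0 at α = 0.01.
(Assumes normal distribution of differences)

df = n - 1 = 18
SE = s_d/√n = 4.34/√19 = 0.9957
t = d̄/SE = 3.19/0.9957 = 3.2038
Critical value: t_{0.005,18} = ±2.878
p-value ≈ 0.0049
Decision: reject H₀

Answer: t = 3.2038, reject H₀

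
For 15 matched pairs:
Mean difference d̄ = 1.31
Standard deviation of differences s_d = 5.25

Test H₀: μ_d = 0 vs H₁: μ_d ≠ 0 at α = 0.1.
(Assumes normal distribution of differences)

df = n - 1 = 14
SE = s_d/√n = 5.25/√15 = 1.3555
t = d̄/SE = 1.31/1.3555 = 0.9664
Critical value: t_{0.05,14} = ±1.761
p-value ≈ 0.3502
Decision: fail to reject H₀

Answer: t = 0.9664, fail to reject H₀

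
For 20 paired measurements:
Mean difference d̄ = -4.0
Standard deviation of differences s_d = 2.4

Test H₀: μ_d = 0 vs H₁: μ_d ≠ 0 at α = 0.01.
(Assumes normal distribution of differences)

df = n - 1 = 19
SE = s_d/√n = 2.4/√20 = 0.5367
t = d̄/SE = -4.0/0.5367 = -7.4530
Critical value: t_{0.005,19} = ±2.861
p-value < 0.0001
Decision: reject H₀

Answer: t = -7.4530, reject H₀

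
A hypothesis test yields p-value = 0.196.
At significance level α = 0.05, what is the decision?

Answer: fail to reject H₀

Derivation:
Compare p-value to α:
0.196 ≥ 0.05
Decision: fail to reject H₀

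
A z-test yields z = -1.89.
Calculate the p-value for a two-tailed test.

For z = -1.89:
p = 2×P(Z > |-1.89|) = 2×(1 - Φ(1.89)) = 0.0588

Answer: p-value ≈ 0.0588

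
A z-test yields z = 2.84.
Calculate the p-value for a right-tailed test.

Answer: p-value ≈ 0.0023

Derivation:
For z = 2.84:
p = P(Z > 2.84) = 1 - Φ(2.84) = 0.0023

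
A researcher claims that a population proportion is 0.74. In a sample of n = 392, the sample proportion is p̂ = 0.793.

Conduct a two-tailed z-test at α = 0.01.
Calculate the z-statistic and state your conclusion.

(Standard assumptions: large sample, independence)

H₀: p = 0.74, H₁: p ≠ 0.74
Standard error: SE = √(p₀(1-p₀)/n) = √(0.74×0.26/392) = 0.022154
z-statistic: z = (p̂ - p₀)/SE = (0.793 - 0.74)/0.022154 = 2.3923
Critical value: z_0.005 = ±2.576
p-value = 0.0167
Decision: fail to reject H₀ at α = 0.01

Answer: z = 2.3923, fail to reject H₀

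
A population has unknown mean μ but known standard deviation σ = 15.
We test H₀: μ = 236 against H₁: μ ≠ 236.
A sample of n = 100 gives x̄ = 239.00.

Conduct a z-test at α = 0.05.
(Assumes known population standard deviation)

Answer: z = 2.0000, reject H₀

Derivation:
Standard error: SE = σ/√n = 15/√100 = 1.5000
z-statistic: z = (x̄ - μ₀)/SE = (239.00 - 236)/1.5000 = 2.0000
Critical value: ±1.960
p-value = 0.0455
Decision: reject H₀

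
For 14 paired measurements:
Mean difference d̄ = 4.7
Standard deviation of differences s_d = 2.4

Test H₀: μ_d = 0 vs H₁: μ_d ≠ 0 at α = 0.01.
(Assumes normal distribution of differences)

df = n - 1 = 13
SE = s_d/√n = 2.4/√14 = 0.6414
t = d̄/SE = 4.7/0.6414 = 7.3277
Critical value: t_{0.005,13} = ±3.012
p-value < 0.0001
Decision: reject H₀

Answer: t = 7.3277, reject H₀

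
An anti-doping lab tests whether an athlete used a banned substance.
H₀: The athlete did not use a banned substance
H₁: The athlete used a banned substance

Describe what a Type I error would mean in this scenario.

Type I error (α): Rejecting H₀ when H₀ is true
Type II error (β): Failing to reject H₀ when H₁ is true

Answer: Falsely accusing a clean athlete of doping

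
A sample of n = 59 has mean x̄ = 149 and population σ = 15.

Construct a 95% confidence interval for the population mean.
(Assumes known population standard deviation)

Confidence level: 95%, α = 0.05
z_0.025 = 1.960
SE = σ/√n = 15/√59 = 1.9528
Margin of error = 1.960 × 1.9528 = 3.8275
CI: x̄ ± margin = 149 ± 3.8275
CI: (145.1725, 152.8275)

Answer: (145.1725, 152.8275)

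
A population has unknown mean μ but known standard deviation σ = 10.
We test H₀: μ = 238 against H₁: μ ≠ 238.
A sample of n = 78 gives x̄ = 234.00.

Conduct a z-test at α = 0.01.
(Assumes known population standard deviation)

Answer: z = -3.5326, reject H₀

Derivation:
Standard error: SE = σ/√n = 10/√78 = 1.1323
z-statistic: z = (x̄ - μ₀)/SE = (234.00 - 238)/1.1323 = -3.5326
Critical value: ±2.576
p-value = 0.0004
Decision: reject H₀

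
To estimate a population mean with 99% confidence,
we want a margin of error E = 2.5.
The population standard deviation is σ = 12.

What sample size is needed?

z_0.005 = 2.576
n = (z×σ/E)² = (2.576×12/2.5)²
n = 152.8883
Round up: n = 153

Answer: n = 153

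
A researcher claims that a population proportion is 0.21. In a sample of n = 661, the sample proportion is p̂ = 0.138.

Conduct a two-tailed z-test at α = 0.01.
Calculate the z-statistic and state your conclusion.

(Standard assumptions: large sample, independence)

H₀: p = 0.21, H₁: p ≠ 0.21
Standard error: SE = √(p₀(1-p₀)/n) = √(0.21×0.79/661) = 0.015842
z-statistic: z = (p̂ - p₀)/SE = (0.138 - 0.21)/0.015842 = -4.5449
Critical value: z_0.005 = ±2.576
p-value < 0.0001
Decision: reject H₀ at α = 0.01

Answer: z = -4.5449, reject H₀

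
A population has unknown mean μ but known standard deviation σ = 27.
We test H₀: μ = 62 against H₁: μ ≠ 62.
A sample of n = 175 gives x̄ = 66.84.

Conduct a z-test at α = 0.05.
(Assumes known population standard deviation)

Standard error: SE = σ/√n = 27/√175 = 2.0410
z-statistic: z = (x̄ - μ₀)/SE = (66.84 - 62)/2.0410 = 2.3714
Critical value: ±1.960
p-value = 0.0177
Decision: reject H₀

Answer: z = 2.3714, reject H₀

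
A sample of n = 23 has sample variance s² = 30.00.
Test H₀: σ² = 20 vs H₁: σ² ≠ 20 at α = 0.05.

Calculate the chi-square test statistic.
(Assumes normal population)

Answer: χ² = 33.0000, fail to reject H₀

Derivation:
df = n - 1 = 22
χ² = (n-1)s²/σ₀² = 22×30.00/20 = 33.0000
Critical values: χ²_{0.975,22} = 10.982, χ²_{0.025,22} = 36.781
Rejection region: χ² < 10.982 or χ² > 36.781
Decision: fail to reject H₀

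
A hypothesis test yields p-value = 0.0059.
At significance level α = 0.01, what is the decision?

Compare p-value to α:
0.0059 < 0.01
Decision: reject H₀

Answer: reject H₀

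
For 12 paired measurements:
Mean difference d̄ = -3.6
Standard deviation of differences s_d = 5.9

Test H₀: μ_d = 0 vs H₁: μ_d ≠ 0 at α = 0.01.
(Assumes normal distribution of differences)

df = n - 1 = 11
SE = s_d/√n = 5.9/√12 = 1.7032
t = d̄/SE = -3.6/1.7032 = -2.1137
Critical value: t_{0.005,11} = ±3.106
p-value ≈ 0.0582
Decision: fail to reject H₀

Answer: t = -2.1137, fail to reject H₀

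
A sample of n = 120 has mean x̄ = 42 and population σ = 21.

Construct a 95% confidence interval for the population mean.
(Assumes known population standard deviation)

Answer: (38.2427, 45.7573)

Derivation:
Confidence level: 95%, α = 0.05
z_0.025 = 1.960
SE = σ/√n = 21/√120 = 1.9170
Margin of error = 1.960 × 1.9170 = 3.7573
CI: x̄ ± margin = 42 ± 3.7573
CI: (38.2427, 45.7573)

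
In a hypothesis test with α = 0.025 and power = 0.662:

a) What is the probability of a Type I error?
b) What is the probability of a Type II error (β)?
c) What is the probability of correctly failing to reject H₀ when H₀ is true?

Answer: a) 0.025, b) 0.338, c) 0.975

Derivation:
a) Type I error probability = α = 0.025
b) Power = P(reject H₀ | H₁ true) = 1 - β = 0.662, so Type II error probability = β = 1 - Power = 0.338
c) P(fail to reject H₀ | H₀ true) = 1 - α = 0.975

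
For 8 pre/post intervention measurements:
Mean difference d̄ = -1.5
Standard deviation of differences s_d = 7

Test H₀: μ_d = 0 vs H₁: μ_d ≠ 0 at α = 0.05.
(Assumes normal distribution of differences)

df = n - 1 = 7
SE = s_d/√n = 7/√8 = 2.4749
t = d̄/SE = -1.5/2.4749 = -0.6061
Critical value: t_{0.025,7} = ±2.365
p-value ≈ 0.5636
Decision: fail to reject H₀

Answer: t = -0.6061, fail to reject H₀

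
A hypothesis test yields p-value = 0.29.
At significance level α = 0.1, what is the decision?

Answer: fail to reject H₀

Derivation:
Compare p-value to α:
0.29 ≥ 0.1
Decision: fail to reject H₀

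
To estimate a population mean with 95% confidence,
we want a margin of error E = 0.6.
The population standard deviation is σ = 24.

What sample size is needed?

Answer: n = 6147

Derivation:
z_0.025 = 1.960
n = (z×σ/E)² = (1.960×24/0.6)²
n = 6146.5600
Round up: n = 6147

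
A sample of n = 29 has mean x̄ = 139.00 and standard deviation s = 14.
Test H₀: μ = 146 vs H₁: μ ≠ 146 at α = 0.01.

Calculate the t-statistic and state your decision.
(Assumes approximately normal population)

Answer: t = -2.6926, fail to reject H₀

Derivation:
df = n - 1 = 28
SE = s/√n = 14/√29 = 2.5997
t = (x̄ - μ₀)/SE = (139.00 - 146)/2.5997 = -2.6926
Critical value: t_{0.005,28} = ±2.763
p-value ≈ 0.0118
Decision: fail to reject H₀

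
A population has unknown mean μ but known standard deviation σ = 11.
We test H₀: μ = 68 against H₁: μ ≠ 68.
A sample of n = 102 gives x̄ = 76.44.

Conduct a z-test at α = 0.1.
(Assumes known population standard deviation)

Answer: z = 7.7488, reject H₀

Derivation:
Standard error: SE = σ/√n = 11/√102 = 1.0892
z-statistic: z = (x̄ - μ₀)/SE = (76.44 - 68)/1.0892 = 7.7488
Critical value: ±1.645
p-value < 0.0001
Decision: reject H₀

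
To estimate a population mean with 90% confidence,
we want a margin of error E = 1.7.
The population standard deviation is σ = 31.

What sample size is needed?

z_0.05 = 1.645
n = (z×σ/E)² = (1.645×31/1.7)²
n = 899.8235
Round up: n = 900

Answer: n = 900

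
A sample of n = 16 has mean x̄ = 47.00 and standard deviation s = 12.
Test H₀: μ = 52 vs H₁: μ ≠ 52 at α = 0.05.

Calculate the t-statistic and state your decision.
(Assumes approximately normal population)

df = n - 1 = 15
SE = s/√n = 12/√16 = 3.0000
t = (x̄ - μ₀)/SE = (47.00 - 52)/3.0000 = -1.6667
Critical value: t_{0.025,15} = ±2.131
p-value ≈ 0.1163
Decision: fail to reject H₀

Answer: t = -1.6667, fail to reject H₀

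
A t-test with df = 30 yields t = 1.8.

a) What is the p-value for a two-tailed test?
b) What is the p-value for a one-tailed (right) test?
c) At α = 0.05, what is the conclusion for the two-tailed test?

Answer: a) 0.0819, b) 0.0410, c) fail to reject H₀

Derivation:
Using t-distribution with df = 30:
a) Two-tailed: p = 2×P(T > 1.8) = 0.0819
b) One-tailed: p = P(T > 1.8) = 0.0410
c) 0.0819 ≥ 0.05, fail to reject H₀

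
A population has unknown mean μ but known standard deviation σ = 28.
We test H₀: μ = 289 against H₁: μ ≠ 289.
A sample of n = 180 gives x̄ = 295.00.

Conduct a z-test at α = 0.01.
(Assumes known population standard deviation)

Standard error: SE = σ/√n = 28/√180 = 2.0870
z-statistic: z = (x̄ - μ₀)/SE = (295.00 - 289)/2.0870 = 2.8749
Critical value: ±2.576
p-value = 0.0040
Decision: reject H₀

Answer: z = 2.8749, reject H₀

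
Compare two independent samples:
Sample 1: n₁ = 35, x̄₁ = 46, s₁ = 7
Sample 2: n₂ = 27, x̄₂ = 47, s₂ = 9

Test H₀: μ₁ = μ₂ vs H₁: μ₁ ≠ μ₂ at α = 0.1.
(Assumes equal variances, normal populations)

Answer: t = -0.4924, fail to reject H₀

Derivation:
Pooled variance: s²_p = [34×7² + 26×9²]/(60) = 62.8667
s_p = 7.9289
SE = s_p×√(1/n₁ + 1/n₂) = 7.9289×√(1/35 + 1/27) = 2.0309
t = (x̄₁ - x̄₂)/SE = (46 - 47)/2.0309 = -0.4924
df = 60, t-critical = ±1.671
Decision: fail to reject H₀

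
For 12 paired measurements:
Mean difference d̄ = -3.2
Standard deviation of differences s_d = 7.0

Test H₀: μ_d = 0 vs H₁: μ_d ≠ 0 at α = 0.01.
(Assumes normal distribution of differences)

Answer: t = -1.5836, fail to reject H₀

Derivation:
df = n - 1 = 11
SE = s_d/√n = 7.0/√12 = 2.0207
t = d̄/SE = -3.2/2.0207 = -1.5836
Critical value: t_{0.005,11} = ±3.106
p-value ≈ 0.1416
Decision: fail to reject H₀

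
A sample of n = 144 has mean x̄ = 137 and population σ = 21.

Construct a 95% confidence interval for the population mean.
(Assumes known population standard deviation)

Confidence level: 95%, α = 0.05
z_0.025 = 1.960
SE = σ/√n = 21/√144 = 1.7500
Margin of error = 1.960 × 1.7500 = 3.4300
CI: x̄ ± margin = 137 ± 3.4300
CI: (133.5700, 140.4300)

Answer: (133.5700, 140.4300)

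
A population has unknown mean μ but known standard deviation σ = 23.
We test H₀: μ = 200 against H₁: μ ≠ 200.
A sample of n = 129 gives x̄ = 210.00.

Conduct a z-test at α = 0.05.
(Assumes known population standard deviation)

Standard error: SE = σ/√n = 23/√129 = 2.0250
z-statistic: z = (x̄ - μ₀)/SE = (210.00 - 200)/2.0250 = 4.9383
Critical value: ±1.960
p-value < 0.0001
Decision: reject H₀

Answer: z = 4.9383, reject H₀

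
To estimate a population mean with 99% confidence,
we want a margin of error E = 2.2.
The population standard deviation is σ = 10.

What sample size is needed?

Answer: n = 138

Derivation:
z_0.005 = 2.576
n = (z×σ/E)² = (2.576×10/2.2)²
n = 137.1028
Round up: n = 138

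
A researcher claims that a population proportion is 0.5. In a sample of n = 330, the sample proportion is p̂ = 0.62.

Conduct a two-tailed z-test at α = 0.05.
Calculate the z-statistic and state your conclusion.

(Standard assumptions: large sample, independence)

H₀: p = 0.5, H₁: p ≠ 0.5
Standard error: SE = √(p₀(1-p₀)/n) = √(0.5×0.5/330) = 0.027524
z-statistic: z = (p̂ - p₀)/SE = (0.62 - 0.5)/0.027524 = 4.3598
Critical value: z_0.025 = ±1.960
p-value < 0.0001
Decision: reject H₀ at α = 0.05

Answer: z = 4.3598, reject H₀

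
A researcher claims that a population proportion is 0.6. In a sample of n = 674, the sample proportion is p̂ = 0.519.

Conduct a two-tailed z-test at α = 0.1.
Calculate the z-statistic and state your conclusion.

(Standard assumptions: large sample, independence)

Answer: z = -4.2925, reject H₀

Derivation:
H₀: p = 0.6, H₁: p ≠ 0.6
Standard error: SE = √(p₀(1-p₀)/n) = √(0.6×0.4/674) = 0.018870
z-statistic: z = (p̂ - p₀)/SE = (0.519 - 0.6)/0.018870 = -4.2925
Critical value: z_0.05 = ±1.645
p-value < 0.0001
Decision: reject H₀ at α = 0.1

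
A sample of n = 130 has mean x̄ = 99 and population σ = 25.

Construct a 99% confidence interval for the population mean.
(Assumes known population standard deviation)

Confidence level: 99%, α = 0.01
z_0.005 = 2.576
SE = σ/√n = 25/√130 = 2.1926
Margin of error = 2.576 × 2.1926 = 5.6481
CI: x̄ ± margin = 99 ± 5.6481
CI: (93.3519, 104.6481)

Answer: (93.3519, 104.6481)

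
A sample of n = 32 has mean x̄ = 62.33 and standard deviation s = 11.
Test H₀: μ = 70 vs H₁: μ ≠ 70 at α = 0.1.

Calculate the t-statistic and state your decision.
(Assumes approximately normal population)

df = n - 1 = 31
SE = s/√n = 11/√32 = 1.9445
t = (x̄ - μ₀)/SE = (62.33 - 70)/1.9445 = -3.9445
Critical value: t_{0.05,31} = ±1.696
p-value ≈ 0.0004
Decision: reject H₀

Answer: t = -3.9445, reject H₀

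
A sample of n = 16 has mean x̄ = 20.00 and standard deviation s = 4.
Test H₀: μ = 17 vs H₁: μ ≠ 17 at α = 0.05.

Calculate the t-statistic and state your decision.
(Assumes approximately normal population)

df = n - 1 = 15
SE = s/√n = 4/√16 = 1.0000
t = (x̄ - μ₀)/SE = (20.00 - 17)/1.0000 = 3.0000
Critical value: t_{0.025,15} = ±2.131
p-value ≈ 0.0090
Decision: reject H₀

Answer: t = 3.0000, reject H₀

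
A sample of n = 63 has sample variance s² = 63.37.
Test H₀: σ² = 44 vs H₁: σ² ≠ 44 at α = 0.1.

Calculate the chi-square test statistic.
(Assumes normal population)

Answer: χ² = 89.2941, reject H₀

Derivation:
df = n - 1 = 62
χ² = (n-1)s²/σ₀² = 62×63.37/44 = 89.2941
Critical values: χ²_{0.95,62} = 44.889, χ²_{0.05,62} = 81.381
Rejection region: χ² < 44.889 or χ² > 81.381
Decision: reject H₀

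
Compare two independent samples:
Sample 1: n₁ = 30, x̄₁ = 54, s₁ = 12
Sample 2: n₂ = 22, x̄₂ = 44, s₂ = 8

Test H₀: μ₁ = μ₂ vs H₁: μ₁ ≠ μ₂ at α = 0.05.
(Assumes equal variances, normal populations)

Answer: t = 3.3906, reject H₀

Derivation:
Pooled variance: s²_p = [29×12² + 21×8²]/(50) = 110.4000
s_p = 10.5071
SE = s_p×√(1/n₁ + 1/n₂) = 10.5071×√(1/30 + 1/22) = 2.9493
t = (x̄₁ - x̄₂)/SE = (54 - 44)/2.9493 = 3.3906
df = 50, t-critical = ±2.009
Decision: reject H₀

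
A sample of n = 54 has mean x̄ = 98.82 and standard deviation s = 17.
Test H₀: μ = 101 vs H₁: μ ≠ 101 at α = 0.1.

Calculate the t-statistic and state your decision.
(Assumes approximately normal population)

Answer: t = -0.9423, fail to reject H₀

Derivation:
df = n - 1 = 53
SE = s/√n = 17/√54 = 2.3134
t = (x̄ - μ₀)/SE = (98.82 - 101)/2.3134 = -0.9423
Critical value: t_{0.05,53} = ±1.674
p-value ≈ 0.3503
Decision: fail to reject H₀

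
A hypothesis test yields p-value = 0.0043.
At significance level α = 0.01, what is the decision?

Answer: reject H₀

Derivation:
Compare p-value to α:
0.0043 < 0.01
Decision: reject H₀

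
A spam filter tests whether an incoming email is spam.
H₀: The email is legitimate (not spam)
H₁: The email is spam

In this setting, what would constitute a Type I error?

Answer: Marking a legitimate email as spam

Derivation:
Type I error (α): Rejecting H₀ when H₀ is true
Type II error (β): Failing to reject H₀ when H₁ is true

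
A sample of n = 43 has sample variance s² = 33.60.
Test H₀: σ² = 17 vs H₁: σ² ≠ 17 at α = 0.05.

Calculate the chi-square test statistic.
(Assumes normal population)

Answer: χ² = 83.0118, reject H₀

Derivation:
df = n - 1 = 42
χ² = (n-1)s²/σ₀² = 42×33.60/17 = 83.0118
Critical values: χ²_{0.975,42} = 25.999, χ²_{0.025,42} = 61.777
Rejection region: χ² < 25.999 or χ² > 61.777
Decision: reject H₀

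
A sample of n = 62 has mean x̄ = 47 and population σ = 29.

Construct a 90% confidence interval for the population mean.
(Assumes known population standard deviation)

Answer: (40.9415, 53.0585)

Derivation:
Confidence level: 90%, α = 0.1
z_0.05 = 1.645
SE = σ/√n = 29/√62 = 3.6830
Margin of error = 1.645 × 3.6830 = 6.0585
CI: x̄ ± margin = 47 ± 6.0585
CI: (40.9415, 53.0585)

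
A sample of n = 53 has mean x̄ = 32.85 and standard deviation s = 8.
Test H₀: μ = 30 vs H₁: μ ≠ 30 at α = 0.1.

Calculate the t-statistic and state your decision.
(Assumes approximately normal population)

Answer: t = 2.5935, reject H₀

Derivation:
df = n - 1 = 52
SE = s/√n = 8/√53 = 1.0989
t = (x̄ - μ₀)/SE = (32.85 - 30)/1.0989 = 2.5935
Critical value: t_{0.05,52} = ±1.675
p-value ≈ 0.0123
Decision: reject H₀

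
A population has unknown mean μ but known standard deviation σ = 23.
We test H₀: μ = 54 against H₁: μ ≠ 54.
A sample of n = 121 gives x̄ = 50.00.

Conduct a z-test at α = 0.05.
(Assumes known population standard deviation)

Answer: z = -1.9131, fail to reject H₀

Derivation:
Standard error: SE = σ/√n = 23/√121 = 2.0909
z-statistic: z = (x̄ - μ₀)/SE = (50.00 - 54)/2.0909 = -1.9131
Critical value: ±1.960
p-value = 0.0557
Decision: fail to reject H₀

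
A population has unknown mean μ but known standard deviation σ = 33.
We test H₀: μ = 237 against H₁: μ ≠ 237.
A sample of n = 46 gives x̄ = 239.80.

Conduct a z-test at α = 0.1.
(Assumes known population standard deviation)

Answer: z = 0.5755, fail to reject H₀

Derivation:
Standard error: SE = σ/√n = 33/√46 = 4.8656
z-statistic: z = (x̄ - μ₀)/SE = (239.80 - 237)/4.8656 = 0.5755
Critical value: ±1.645
p-value = 0.5650
Decision: fail to reject H₀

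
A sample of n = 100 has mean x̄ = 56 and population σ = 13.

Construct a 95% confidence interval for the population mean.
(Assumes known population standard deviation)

Confidence level: 95%, α = 0.05
z_0.025 = 1.960
SE = σ/√n = 13/√100 = 1.3000
Margin of error = 1.960 × 1.3000 = 2.5480
CI: x̄ ± margin = 56 ± 2.5480
CI: (53.4520, 58.5480)

Answer: (53.4520, 58.5480)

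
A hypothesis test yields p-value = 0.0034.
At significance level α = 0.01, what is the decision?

Answer: reject H₀

Derivation:
Compare p-value to α:
0.0034 < 0.01
Decision: reject H₀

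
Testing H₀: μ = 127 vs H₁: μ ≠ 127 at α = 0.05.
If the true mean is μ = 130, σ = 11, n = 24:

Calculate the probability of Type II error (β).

SE = σ/√n = 11/√24 = 2.2454
Critical values: μ₀ ± z_0.025×SE = 127 ± 1.960×2.2454
Acceptance region: (122.5990, 131.4010)
Under H₁ (μ = 130): z_high = (131.4010 - 130)/2.2454 = 0.6239, z_low = (122.5990 - 130)/2.2454 = -3.2961
β = P(not reject | H₁) = Φ(0.6239) - Φ(-3.2961) ≈ 0.7332

Answer: β ≈ 0.7332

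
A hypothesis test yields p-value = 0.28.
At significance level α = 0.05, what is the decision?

Answer: fail to reject H₀

Derivation:
Compare p-value to α:
0.28 ≥ 0.05
Decision: fail to reject H₀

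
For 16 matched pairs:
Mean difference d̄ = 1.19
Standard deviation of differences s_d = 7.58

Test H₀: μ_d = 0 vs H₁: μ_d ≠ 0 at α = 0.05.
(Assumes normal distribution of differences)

df = n - 1 = 15
SE = s_d/√n = 7.58/√16 = 1.8950
t = d̄/SE = 1.19/1.8950 = 0.6280
Critical value: t_{0.025,15} = ±2.131
p-value ≈ 0.5394
Decision: fail to reject H₀

Answer: t = 0.6280, fail to reject H₀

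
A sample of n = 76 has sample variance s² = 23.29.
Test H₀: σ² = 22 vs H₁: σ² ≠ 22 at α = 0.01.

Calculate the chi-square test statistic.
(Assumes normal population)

df = n - 1 = 75
χ² = (n-1)s²/σ₀² = 75×23.29/22 = 79.3977
Critical values: χ²_{0.995,75} = 47.206, χ²_{0.005,75} = 110.286
Rejection region: χ² < 47.206 or χ² > 110.286
Decision: fail to reject H₀

Answer: χ² = 79.3977, fail to reject H₀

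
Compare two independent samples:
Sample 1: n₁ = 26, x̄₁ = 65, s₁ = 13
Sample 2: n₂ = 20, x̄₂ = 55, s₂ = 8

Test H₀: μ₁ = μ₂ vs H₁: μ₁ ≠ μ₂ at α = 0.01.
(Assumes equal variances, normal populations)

Pooled variance: s²_p = [25×13² + 19×8²]/(44) = 123.6591
s_p = 11.1202
SE = s_p×√(1/n₁ + 1/n₂) = 11.1202×√(1/26 + 1/20) = 3.3074
t = (x̄₁ - x̄₂)/SE = (65 - 55)/3.3074 = 3.0235
df = 44, t-critical = ±2.692
Decision: reject H₀

Answer: t = 3.0235, reject H₀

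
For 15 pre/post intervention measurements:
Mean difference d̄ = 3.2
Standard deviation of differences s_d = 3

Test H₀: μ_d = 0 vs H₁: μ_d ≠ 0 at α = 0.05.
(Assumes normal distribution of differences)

df = n - 1 = 14
SE = s_d/√n = 3/√15 = 0.7746
t = d̄/SE = 3.2/0.7746 = 4.1312
Critical value: t_{0.025,14} = ±2.145
p-value ≈ 0.0010
Decision: reject H₀

Answer: t = 4.1312, reject H₀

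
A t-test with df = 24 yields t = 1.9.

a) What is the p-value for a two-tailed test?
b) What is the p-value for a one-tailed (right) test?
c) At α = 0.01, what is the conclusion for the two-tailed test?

Using t-distribution with df = 24:
a) Two-tailed: p = 2×P(T > 1.9) = 0.0695
b) One-tailed: p = P(T > 1.9) = 0.0348
c) 0.0695 ≥ 0.01, fail to reject H₀

Answer: a) 0.0695, b) 0.0348, c) fail to reject H₀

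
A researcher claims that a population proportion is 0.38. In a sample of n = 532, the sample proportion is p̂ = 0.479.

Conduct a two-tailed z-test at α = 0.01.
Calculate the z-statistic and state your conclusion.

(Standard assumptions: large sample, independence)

H₀: p = 0.38, H₁: p ≠ 0.38
Standard error: SE = √(p₀(1-p₀)/n) = √(0.38×0.62/532) = 0.021044
z-statistic: z = (p̂ - p₀)/SE = (0.479 - 0.38)/0.021044 = 4.7044
Critical value: z_0.005 = ±2.576
p-value < 0.0001
Decision: reject H₀ at α = 0.01

Answer: z = 4.7044, reject H₀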